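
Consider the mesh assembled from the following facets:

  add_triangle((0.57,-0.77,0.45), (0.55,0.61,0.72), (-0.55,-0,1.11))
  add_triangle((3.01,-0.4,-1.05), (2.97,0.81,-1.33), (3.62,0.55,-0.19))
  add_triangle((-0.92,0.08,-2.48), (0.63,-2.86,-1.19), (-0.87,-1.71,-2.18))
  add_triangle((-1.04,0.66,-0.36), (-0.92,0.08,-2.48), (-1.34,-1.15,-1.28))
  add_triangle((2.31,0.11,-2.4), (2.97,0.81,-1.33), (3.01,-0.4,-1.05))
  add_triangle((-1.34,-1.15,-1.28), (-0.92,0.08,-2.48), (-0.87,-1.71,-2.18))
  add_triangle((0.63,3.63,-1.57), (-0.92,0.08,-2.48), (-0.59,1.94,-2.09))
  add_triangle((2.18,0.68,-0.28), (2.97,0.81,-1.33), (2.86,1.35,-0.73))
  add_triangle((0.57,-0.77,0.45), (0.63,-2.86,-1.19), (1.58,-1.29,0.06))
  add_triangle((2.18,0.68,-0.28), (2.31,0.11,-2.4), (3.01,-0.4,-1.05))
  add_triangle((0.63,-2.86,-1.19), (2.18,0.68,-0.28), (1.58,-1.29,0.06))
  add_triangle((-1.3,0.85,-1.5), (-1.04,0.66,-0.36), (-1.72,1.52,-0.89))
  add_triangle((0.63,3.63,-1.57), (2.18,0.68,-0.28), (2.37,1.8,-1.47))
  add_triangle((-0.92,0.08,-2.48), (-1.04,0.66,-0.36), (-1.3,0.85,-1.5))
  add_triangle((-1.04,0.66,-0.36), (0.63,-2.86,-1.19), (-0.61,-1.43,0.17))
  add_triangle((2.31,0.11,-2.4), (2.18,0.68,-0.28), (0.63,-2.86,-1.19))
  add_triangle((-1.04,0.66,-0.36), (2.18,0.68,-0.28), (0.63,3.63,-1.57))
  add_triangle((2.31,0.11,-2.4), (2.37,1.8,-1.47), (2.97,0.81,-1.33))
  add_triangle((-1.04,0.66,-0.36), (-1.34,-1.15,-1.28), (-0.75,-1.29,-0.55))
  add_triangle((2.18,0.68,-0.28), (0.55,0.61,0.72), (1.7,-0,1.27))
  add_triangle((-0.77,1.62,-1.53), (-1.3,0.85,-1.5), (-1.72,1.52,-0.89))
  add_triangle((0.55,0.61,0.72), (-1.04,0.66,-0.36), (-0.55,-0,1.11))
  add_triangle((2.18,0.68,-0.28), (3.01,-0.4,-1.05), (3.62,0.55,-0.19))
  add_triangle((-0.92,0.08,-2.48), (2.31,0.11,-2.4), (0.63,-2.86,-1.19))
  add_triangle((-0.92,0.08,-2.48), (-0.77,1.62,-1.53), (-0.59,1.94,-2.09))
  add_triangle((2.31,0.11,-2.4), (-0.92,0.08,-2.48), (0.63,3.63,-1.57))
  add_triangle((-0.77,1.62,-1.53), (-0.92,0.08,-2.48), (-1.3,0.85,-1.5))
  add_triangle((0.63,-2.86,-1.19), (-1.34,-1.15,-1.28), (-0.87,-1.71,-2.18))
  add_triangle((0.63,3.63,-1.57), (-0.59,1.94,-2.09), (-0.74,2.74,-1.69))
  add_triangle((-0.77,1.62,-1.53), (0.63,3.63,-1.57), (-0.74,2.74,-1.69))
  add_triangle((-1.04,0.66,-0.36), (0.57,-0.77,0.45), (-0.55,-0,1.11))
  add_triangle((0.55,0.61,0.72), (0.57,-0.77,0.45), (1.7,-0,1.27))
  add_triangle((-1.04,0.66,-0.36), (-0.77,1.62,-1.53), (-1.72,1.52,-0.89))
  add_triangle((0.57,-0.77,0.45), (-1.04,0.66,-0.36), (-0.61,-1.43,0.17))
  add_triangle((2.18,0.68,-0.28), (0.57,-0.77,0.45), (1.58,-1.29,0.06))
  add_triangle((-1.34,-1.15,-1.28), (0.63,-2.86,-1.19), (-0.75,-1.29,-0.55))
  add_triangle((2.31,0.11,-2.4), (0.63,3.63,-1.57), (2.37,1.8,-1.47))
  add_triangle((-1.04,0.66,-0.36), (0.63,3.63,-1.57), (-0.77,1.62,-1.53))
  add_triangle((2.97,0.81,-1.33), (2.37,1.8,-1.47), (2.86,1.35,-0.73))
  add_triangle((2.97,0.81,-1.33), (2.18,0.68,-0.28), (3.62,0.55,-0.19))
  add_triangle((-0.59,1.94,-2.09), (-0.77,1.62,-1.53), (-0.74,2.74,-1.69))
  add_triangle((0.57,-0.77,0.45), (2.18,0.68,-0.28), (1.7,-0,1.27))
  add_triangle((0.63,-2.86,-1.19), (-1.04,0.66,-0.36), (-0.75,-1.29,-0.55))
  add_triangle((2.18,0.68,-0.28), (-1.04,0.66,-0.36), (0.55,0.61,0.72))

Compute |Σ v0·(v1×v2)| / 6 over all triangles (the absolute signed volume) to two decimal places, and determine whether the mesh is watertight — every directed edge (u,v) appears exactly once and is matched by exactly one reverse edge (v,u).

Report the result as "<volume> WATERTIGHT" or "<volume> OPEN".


25.56 OPEN

Per-triangle v0·(v1×v2)/6:
  t1: +0.2187
  t2: +0.8004
  t3: +0.8619
  t4: +0.6782
  t5: +0.9020
  t6: +0.6065
  t7: +0.6642
  t8: +0.1731
  t9: +0.3620
  t10: -0.8760
  t11: +1.0104
  t12: +0.0767
  t13: +0.8802
  t14: +0.1011
  t15: +0.6060
  t16: +2.0898
  t17: -0.0831
  t18: +0.8850
  t19: +0.1491
  t20: +0.3894
  t21: +0.3198
  t22: +0.2482
  t23: -0.2734
  t24: +3.8484
  t25: +0.2770
  t26: +4.7184
  t27: +0.4156
  t28: +0.6390
  t29: +0.6368
  t30: -0.2888
  t31: +0.0767
  t32: +0.0716
  t33: -0.0361
  t34: +0.0526
  t35: +0.2484
  t36: +0.3850
  t37: +1.9700
  t38: +0.5319
  t39: +0.4298
  t40: +0.2112
  t41: +0.1196
  t42: +0.4117
  t43: -0.3072
  t44: +0.3614
Σ = +25.5635 → |volume| = 25.56

Directed edges: 132 total; 6 unmatched, e.g. (2.86,1.35,-0.73)→(2.18,0.68,-0.28) → open.


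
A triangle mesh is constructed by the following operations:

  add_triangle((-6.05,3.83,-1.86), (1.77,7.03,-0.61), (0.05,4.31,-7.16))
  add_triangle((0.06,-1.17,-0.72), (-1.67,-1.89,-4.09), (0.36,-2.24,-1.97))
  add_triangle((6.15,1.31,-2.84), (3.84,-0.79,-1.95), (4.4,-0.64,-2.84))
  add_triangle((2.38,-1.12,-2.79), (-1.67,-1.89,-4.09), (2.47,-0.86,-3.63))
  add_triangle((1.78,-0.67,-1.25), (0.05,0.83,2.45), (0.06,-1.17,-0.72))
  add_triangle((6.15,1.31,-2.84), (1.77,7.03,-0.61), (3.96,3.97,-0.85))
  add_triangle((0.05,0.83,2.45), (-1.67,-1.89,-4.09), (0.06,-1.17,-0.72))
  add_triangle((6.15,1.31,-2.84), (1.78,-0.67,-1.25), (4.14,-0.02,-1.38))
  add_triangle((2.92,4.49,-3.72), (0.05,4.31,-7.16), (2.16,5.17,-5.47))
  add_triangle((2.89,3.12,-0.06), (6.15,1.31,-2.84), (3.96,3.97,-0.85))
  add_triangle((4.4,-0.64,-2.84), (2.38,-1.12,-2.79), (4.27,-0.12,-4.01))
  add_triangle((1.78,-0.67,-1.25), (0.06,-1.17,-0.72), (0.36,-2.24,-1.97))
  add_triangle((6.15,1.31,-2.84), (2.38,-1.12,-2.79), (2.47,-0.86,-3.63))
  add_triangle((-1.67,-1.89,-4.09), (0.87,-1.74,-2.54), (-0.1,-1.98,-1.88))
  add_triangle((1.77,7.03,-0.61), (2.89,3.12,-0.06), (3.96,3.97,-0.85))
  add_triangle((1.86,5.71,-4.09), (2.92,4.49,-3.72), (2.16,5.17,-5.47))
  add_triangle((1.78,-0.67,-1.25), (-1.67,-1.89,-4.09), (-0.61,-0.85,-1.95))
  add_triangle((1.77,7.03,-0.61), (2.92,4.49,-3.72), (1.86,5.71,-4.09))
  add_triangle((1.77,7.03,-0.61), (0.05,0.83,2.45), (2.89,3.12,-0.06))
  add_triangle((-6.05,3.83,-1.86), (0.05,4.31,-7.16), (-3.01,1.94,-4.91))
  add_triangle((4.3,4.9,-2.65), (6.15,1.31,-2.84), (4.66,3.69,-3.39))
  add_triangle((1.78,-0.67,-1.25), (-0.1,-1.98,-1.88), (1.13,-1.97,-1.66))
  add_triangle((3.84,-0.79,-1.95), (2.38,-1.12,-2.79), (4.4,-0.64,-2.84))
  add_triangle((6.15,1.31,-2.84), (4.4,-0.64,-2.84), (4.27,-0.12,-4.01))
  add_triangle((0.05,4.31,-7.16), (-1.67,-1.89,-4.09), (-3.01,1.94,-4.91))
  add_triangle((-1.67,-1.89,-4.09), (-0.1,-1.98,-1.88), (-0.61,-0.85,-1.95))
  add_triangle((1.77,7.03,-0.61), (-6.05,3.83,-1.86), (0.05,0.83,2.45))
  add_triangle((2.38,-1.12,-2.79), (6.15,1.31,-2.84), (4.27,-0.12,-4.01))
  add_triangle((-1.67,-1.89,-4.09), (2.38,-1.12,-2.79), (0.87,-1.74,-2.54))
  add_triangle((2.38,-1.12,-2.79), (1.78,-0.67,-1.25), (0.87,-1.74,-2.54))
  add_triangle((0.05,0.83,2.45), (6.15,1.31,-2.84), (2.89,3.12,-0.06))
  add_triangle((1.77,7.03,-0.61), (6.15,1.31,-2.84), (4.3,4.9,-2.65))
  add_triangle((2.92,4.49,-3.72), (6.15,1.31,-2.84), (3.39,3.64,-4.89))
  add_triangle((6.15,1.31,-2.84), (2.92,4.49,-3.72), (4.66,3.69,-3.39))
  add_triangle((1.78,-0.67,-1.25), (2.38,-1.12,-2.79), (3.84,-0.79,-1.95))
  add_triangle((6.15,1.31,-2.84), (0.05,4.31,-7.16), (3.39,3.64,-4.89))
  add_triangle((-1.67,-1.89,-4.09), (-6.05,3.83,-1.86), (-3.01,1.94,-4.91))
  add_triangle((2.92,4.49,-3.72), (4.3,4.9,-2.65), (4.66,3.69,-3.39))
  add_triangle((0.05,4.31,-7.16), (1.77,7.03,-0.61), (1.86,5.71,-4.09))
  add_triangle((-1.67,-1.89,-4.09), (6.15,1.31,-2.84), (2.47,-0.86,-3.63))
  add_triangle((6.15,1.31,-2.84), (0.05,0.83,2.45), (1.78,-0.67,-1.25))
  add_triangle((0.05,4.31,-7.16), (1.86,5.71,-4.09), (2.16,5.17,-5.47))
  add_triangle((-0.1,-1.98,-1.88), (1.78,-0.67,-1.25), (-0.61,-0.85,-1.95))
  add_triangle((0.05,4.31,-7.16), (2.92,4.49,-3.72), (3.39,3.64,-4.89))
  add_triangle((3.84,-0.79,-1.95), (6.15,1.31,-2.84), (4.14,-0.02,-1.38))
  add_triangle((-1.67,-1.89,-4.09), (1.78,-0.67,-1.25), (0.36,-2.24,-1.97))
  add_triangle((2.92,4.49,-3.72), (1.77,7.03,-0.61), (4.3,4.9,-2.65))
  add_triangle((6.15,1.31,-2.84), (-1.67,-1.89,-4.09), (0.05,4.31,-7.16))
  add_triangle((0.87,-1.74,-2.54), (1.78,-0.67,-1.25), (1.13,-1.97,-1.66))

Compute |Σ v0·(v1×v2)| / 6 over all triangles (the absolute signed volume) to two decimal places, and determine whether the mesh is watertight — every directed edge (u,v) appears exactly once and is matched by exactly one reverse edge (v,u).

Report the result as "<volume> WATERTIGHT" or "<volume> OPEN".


Per-triangle v0·(v1×v2)/6:
  t1: +53.9176
  t2: +0.3437
  t3: +1.0462
  t4: +1.5049
  t5: +0.6752
  t6: +6.0094
  t7: +0.6153
  t8: -0.9676
  t9: +0.7845
  t10: +1.5723
  t11: +1.1723
  t12: +0.1613
  t13: +1.7489
  t14: +1.1869
  t15: +1.9774
  t16: +2.2223
  t17: +0.0915
  t18: +5.8887
  t19: +6.2578
  t20: +17.1944
  t21: +3.2192
  t22: -0.3751
  t23: +0.5127
  t24: +2.4422
  t25: +13.7516
  t26: -0.1643
  t27: +21.0116
  t28: -1.6145
  t29: +1.5785
  t30: +0.3405
  t31: +5.2780
  t32: +5.3769
  t33: +6.0878
  t34: +1.6484
  t35: +0.1679
  t36: +6.6948
  t37: +11.9657
  t38: +2.6617
  t39: +7.7178
  t40: +2.9918
  t41: +2.3001
  t42: +4.1211
  t43: -0.7990
  t44: +6.6082
  t45: +1.0399
  t46: +2.0027
  t47: +7.3002
  t48: +32.6462
  t49: +0.5209
Σ = +250.4364 → |volume| = 250.44

Directed edges: 147 total; 9 unmatched, e.g. (0.05,0.83,2.45)→(-1.67,-1.89,-4.09) → open.

250.44 OPEN


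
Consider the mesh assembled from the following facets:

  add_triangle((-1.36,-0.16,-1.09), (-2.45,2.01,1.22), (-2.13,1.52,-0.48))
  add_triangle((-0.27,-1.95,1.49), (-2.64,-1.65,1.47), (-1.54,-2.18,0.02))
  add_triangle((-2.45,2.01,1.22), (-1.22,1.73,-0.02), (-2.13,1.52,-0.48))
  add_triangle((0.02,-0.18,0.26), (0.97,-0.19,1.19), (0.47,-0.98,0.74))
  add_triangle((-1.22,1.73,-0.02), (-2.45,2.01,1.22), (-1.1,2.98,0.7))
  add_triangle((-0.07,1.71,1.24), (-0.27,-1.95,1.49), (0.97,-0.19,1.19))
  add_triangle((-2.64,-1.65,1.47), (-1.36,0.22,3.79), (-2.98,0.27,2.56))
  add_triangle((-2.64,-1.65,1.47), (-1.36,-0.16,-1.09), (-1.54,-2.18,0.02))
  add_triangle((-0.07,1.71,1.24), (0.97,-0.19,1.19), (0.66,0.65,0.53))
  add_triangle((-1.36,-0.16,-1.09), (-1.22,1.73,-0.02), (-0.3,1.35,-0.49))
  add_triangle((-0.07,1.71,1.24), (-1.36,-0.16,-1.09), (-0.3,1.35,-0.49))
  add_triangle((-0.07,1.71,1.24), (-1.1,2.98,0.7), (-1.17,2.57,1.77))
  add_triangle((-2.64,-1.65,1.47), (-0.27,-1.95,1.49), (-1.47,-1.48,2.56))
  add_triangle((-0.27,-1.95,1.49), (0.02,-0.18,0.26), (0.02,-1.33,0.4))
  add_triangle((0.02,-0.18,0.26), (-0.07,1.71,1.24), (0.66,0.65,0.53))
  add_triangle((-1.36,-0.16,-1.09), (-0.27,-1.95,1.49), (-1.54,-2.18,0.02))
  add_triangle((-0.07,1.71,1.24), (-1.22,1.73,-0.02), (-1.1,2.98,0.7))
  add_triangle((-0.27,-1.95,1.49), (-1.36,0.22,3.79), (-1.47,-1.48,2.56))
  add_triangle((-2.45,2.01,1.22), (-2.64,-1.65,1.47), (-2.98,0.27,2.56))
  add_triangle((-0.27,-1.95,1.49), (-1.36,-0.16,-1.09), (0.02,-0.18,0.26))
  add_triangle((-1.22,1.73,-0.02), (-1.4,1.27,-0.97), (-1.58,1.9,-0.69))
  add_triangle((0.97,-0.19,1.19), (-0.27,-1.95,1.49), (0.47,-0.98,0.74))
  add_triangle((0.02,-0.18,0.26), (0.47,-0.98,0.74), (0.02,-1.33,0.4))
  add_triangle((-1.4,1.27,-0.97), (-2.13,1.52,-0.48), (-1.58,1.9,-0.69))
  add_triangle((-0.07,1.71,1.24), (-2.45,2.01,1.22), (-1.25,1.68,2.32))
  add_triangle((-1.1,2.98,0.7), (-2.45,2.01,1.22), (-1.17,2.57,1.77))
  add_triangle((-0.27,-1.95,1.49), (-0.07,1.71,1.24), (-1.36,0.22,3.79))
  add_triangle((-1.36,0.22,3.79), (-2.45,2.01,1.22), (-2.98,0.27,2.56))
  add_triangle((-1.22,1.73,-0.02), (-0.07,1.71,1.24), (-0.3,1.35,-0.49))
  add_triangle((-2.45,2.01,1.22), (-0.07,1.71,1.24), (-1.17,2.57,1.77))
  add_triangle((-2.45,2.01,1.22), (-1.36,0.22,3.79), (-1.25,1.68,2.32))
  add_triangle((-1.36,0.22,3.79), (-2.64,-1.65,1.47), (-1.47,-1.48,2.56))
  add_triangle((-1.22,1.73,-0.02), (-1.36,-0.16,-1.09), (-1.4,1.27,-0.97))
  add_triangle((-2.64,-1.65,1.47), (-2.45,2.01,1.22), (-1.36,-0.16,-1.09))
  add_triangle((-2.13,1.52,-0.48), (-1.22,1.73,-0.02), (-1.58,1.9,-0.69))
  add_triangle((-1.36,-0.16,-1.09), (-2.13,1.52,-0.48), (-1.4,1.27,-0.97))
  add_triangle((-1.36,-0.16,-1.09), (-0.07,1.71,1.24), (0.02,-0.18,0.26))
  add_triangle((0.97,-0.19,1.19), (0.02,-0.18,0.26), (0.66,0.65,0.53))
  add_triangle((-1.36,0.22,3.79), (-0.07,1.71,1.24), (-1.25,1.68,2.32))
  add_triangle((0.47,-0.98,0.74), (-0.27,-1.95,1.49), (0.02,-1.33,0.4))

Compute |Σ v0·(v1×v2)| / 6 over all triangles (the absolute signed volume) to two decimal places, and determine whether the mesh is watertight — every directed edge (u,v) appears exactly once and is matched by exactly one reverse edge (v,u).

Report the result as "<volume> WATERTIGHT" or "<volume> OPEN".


Per-triangle v0·(v1×v2)/6:
  t1: +0.6384
  t2: +1.3740
  t3: +0.5170
  t4: -0.0291
  t5: +0.5777
  t6: +0.9288
  t7: +2.4216
  t8: +1.2438
  t9: +0.2437
  t10: +0.4067
  t11: -0.5042
  t12: +0.4172
  t13: +1.0341
  t14: -0.0171
  t15: -0.0762
  t16: -0.2278
  t17: -0.1232
  t18: +0.9816
  t19: +1.5387
  t20: -0.0355
  t21: -0.0310
  t22: +0.2085
  t23: -0.0191
  t24: +0.1474
  t25: +0.8234
  t26: +0.9072
  t27: +0.7562
  t28: +2.3707
  t29: +0.3922
  t30: -0.0089
  t31: +1.4528
  t32: +1.5688
  t33: -0.2469
  t34: +2.8345
  t35: +0.1718
  t36: +0.3380
  t37: -0.1486
  t38: -0.0217
  t39: +0.7980
  t40: +0.1207
Σ = +23.7243 → |volume| = 23.72

Directed edges: 120 total, each appears once with its reverse present → watertight.

23.72 WATERTIGHT


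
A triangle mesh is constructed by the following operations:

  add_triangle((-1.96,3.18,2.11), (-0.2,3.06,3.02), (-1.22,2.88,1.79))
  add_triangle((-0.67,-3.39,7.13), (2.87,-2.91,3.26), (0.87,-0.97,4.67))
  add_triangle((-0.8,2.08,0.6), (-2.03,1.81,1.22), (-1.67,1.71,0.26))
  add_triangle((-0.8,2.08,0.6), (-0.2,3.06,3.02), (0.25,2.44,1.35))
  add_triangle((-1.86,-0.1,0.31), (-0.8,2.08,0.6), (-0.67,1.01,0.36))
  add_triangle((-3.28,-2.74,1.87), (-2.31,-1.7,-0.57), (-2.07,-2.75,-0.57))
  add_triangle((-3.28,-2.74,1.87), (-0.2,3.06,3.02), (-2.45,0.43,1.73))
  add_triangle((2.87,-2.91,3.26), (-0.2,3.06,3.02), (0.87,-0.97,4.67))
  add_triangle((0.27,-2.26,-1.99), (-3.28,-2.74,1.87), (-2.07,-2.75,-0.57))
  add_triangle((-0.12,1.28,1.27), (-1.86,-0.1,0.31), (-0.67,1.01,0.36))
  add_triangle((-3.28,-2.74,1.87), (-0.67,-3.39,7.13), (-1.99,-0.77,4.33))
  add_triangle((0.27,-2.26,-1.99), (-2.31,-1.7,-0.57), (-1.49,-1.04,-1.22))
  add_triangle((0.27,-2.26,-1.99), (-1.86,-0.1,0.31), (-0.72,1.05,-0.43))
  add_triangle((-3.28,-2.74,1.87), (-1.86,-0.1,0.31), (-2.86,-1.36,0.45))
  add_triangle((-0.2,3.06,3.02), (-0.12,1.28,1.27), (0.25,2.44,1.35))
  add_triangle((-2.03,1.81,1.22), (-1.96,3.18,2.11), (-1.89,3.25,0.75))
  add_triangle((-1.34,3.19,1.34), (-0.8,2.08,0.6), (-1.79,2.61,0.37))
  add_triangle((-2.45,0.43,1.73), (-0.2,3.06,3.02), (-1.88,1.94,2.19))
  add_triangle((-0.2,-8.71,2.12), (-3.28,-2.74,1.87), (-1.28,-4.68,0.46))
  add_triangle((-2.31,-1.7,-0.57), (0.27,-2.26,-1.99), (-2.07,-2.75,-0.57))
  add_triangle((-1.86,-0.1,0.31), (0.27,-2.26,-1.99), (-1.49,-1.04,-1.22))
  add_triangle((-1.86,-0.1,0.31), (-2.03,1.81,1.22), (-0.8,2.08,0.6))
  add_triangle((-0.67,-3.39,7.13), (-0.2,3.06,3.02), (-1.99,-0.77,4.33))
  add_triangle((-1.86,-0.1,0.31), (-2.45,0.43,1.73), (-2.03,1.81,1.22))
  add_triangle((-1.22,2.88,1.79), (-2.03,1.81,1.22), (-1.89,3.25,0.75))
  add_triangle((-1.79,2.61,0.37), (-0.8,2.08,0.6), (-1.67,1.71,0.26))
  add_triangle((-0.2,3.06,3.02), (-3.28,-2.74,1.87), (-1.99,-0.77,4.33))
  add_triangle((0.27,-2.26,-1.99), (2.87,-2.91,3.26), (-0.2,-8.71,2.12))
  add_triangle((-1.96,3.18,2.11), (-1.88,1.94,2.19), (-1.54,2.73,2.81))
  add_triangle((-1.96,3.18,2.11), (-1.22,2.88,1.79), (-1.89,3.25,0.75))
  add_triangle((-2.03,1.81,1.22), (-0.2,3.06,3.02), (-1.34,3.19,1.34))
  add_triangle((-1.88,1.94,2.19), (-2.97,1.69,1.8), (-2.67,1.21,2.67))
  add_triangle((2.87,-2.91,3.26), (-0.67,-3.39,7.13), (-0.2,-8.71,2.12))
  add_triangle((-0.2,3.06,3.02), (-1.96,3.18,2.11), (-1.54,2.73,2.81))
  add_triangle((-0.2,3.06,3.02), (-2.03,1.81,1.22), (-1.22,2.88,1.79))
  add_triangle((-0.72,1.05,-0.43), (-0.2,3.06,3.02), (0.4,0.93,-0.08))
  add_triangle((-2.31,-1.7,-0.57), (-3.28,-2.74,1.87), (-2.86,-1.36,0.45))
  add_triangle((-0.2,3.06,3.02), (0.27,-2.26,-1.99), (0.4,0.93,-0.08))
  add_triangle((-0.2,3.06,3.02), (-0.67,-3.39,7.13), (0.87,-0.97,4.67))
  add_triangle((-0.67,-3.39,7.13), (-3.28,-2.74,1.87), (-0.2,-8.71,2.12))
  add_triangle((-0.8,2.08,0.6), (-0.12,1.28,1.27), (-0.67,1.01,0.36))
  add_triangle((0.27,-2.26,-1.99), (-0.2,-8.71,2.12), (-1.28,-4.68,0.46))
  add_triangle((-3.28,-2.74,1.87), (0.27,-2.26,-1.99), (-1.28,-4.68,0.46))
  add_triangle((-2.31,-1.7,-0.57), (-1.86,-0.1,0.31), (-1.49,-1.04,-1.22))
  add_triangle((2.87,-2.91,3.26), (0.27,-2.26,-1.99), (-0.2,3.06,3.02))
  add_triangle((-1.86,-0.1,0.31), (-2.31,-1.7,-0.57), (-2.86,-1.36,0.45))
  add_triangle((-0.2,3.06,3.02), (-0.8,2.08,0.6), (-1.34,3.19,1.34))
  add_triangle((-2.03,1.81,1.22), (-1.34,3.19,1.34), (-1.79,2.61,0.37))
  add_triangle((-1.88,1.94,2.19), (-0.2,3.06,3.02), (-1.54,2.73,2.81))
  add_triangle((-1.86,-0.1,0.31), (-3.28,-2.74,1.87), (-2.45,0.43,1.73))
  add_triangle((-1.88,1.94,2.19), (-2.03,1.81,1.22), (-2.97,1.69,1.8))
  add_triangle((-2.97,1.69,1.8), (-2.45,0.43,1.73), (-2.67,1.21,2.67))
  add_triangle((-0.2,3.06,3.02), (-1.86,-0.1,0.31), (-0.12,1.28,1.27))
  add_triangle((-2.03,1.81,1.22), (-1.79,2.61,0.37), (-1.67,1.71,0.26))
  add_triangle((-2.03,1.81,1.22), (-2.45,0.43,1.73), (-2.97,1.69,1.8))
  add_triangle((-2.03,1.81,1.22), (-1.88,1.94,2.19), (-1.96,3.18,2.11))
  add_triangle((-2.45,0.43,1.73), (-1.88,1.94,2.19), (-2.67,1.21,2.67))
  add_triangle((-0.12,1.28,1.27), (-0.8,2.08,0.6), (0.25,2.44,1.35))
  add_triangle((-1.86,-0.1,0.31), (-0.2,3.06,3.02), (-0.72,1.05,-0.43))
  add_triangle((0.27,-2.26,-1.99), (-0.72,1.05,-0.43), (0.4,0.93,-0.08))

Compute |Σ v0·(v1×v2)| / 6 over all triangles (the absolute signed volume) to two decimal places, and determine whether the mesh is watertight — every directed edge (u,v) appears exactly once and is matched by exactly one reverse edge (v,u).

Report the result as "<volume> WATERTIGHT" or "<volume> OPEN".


Per-triangle v0·(v1×v2)/6:
  t1: +0.3992
  t2: +6.8349
  t3: -0.3528
  t4: +0.6617
  t5: -0.0121
  t6: +1.2728
  t7: +3.3466
  t8: +5.1684
  t9: +1.3535
  t10: -0.3063
  t11: +8.2360
  t12: +0.8516
  t13: +1.0442
  t14: +0.5160
  t15: -0.0182
  t16: +0.6805
  t17: +0.1294
  t18: +0.8273
  t19: +5.2193
  t20: +0.9152
  t21: -0.4566
  t22: +0.3026
  t23: +8.5863
  t24: +0.6328
  t25: -0.7935
  t26: -0.0708
  t27: +4.2196
  t28: +12.0215
  t29: +0.4304
  t30: +0.4065
  t31: +1.4362
  t32: +0.6139
  t33: +29.0730
  t34: +0.8175
  t35: -0.7280
  t36: +0.6761
  t37: +0.9134
  t38: +0.1187
  t39: +6.8681
  t40: +28.4104
  t41: -0.0968
  t42: +4.6409
  t43: +3.2576
  t44: +0.4331
  t45: +0.0538
  t46: +0.3441
  t47: +0.2260
  t48: +0.6599
  t49: +0.0878
  t50: +1.2808
  t51: +0.3450
  t52: +0.4644
  t53: -0.0012
  t54: +0.2024
  t55: -0.0746
  t56: +0.4306
  t57: -0.2548
  t58: -0.2877
  t59: +1.5316
  t60: +0.4621
Σ = +143.9503 → |volume| = 143.95

Directed edges: 180 total, each appears once with its reverse present → watertight.

143.95 WATERTIGHT


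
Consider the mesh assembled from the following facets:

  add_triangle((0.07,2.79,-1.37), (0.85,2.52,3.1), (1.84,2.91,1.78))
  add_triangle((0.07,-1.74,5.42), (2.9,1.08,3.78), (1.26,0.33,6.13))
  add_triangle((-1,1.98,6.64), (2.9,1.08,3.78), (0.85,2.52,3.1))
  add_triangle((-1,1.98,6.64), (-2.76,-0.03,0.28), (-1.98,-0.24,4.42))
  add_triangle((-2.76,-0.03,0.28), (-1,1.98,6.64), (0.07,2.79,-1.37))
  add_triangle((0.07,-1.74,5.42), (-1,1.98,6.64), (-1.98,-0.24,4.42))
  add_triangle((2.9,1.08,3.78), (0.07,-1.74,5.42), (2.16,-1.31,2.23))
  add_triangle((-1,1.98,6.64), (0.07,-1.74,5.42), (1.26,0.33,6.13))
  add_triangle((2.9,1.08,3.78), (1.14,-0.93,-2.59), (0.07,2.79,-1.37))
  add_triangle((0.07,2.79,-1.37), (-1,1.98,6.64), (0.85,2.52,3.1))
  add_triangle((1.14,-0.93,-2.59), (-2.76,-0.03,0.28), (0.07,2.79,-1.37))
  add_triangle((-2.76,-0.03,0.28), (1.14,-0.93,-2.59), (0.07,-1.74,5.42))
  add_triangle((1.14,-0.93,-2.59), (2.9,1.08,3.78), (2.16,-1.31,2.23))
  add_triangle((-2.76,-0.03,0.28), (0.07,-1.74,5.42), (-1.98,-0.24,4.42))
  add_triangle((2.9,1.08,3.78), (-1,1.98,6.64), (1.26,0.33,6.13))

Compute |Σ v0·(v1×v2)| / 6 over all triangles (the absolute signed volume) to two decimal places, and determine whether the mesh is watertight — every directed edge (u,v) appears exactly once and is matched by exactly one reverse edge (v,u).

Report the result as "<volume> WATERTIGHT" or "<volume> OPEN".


76.87 OPEN

Per-triangle v0·(v1×v2)/6:
  t1: +2.3899
  t2: +3.4720
  t3: +6.1948
  t4: +4.5210
  t5: +9.6374
  t6: +6.4098
  t7: +5.9456
  t8: +6.6397
  t9: +6.4017
  t10: +4.9020
  t11: +3.7655
  t12: +4.3340
  t13: +3.7822
  t14: +2.8330
  t15: +5.6371
Σ = +76.8657 → |volume| = 76.87

Directed edges: 45 total; 7 unmatched, e.g. (0.85,2.52,3.1)→(1.84,2.91,1.78) → open.


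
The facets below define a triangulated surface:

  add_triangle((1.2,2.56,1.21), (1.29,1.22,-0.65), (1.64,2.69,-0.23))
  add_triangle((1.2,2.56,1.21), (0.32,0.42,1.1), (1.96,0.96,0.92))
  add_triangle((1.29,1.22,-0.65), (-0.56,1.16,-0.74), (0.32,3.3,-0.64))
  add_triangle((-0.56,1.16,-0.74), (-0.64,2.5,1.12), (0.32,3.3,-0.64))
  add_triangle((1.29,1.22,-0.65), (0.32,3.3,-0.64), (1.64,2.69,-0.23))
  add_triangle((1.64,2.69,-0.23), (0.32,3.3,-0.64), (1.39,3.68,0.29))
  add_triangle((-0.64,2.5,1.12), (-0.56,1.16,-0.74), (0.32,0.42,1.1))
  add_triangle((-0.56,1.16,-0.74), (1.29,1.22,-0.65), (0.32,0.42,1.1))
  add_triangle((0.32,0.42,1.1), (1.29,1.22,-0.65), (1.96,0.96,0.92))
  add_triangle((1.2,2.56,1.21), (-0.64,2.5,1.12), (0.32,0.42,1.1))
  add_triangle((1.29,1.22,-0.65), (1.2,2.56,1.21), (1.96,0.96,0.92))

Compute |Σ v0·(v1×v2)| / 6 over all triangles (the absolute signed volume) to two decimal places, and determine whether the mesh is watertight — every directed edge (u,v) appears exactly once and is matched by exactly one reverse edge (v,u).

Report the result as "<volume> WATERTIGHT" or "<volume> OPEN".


Per-triangle v0·(v1×v2)/6:
  t1: +0.2617
  t2: +0.5563
  t3: +0.4848
  t4: +0.8435
  t5: +0.5016
  t6: +0.5956
  t7: -0.1245
  t8: -0.4840
  t9: -0.2905
  t10: +0.6937
  t11: +0.9331
Σ = +3.9714 → |volume| = 3.97

Directed edges: 33 total; 5 unmatched, e.g. (1.64,2.69,-0.23)→(1.2,2.56,1.21) → open.

3.97 OPEN


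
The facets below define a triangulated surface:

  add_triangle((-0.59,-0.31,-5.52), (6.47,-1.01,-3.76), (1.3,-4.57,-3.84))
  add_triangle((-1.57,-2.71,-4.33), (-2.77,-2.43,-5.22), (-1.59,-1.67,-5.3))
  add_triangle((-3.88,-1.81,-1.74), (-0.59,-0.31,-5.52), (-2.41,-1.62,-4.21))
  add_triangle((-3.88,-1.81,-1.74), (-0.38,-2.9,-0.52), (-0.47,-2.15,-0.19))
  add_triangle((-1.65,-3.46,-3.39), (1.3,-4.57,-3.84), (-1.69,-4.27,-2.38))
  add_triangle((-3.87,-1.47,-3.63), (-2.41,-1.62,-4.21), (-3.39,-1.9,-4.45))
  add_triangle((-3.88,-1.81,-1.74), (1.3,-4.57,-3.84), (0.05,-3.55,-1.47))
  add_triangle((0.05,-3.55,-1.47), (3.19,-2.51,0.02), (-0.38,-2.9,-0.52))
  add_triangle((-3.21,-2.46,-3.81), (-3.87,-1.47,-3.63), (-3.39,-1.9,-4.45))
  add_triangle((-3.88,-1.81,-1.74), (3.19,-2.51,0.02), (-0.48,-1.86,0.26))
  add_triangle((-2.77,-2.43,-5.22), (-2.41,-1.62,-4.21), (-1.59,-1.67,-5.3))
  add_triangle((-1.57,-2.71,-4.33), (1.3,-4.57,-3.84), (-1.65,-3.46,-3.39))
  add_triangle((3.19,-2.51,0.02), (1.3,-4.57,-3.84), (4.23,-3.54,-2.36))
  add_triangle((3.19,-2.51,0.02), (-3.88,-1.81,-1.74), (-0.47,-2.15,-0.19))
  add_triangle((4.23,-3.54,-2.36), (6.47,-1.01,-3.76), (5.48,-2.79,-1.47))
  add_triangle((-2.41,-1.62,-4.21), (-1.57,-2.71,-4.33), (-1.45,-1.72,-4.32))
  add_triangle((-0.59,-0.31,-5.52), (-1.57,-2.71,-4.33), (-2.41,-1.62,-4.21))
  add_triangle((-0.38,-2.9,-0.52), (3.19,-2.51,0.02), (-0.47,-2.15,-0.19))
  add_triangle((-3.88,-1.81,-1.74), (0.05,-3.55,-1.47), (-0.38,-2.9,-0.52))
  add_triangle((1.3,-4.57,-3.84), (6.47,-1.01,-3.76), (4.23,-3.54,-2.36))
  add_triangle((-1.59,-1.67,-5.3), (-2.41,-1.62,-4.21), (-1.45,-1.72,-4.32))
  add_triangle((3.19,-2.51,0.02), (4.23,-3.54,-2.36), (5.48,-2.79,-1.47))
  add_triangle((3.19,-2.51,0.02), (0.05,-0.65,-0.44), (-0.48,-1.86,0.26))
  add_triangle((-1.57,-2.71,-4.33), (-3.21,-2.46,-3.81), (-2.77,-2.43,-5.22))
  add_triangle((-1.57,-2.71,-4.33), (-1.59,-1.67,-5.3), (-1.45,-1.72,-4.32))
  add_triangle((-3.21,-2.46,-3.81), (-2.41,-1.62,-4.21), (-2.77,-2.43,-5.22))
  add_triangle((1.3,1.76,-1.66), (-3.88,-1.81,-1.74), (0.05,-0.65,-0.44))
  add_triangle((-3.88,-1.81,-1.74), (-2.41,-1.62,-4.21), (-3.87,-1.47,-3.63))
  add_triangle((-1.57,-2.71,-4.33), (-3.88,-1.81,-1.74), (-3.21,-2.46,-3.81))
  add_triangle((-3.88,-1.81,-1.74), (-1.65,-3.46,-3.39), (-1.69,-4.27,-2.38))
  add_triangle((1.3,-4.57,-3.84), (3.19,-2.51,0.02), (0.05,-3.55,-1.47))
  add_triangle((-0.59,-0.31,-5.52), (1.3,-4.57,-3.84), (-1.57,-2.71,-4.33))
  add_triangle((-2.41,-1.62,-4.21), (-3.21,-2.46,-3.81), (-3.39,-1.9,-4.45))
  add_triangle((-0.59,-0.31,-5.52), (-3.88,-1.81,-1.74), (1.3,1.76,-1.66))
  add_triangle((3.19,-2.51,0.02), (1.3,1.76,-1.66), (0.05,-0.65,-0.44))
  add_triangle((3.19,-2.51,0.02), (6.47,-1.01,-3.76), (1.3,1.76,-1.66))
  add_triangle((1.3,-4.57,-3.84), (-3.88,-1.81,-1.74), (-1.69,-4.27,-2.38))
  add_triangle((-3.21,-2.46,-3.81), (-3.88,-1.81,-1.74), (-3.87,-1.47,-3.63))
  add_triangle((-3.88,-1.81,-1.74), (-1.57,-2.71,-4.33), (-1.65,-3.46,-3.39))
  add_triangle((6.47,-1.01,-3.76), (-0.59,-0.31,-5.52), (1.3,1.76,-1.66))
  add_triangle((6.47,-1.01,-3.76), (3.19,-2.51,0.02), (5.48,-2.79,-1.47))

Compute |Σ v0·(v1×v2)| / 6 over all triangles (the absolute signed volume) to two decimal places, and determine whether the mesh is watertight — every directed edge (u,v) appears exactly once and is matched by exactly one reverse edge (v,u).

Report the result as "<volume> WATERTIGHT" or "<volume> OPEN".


104.17 OPEN

Per-triangle v0·(v1×v2)/6:
  t1: +26.2717
  t2: +1.2432
  t3: +1.6144
  t4: +0.4731
  t5: +3.4915
  t6: +0.1927
  t7: +5.2246
  t8: +1.5346
  t9: +0.7009
  t10: +2.7211
  t11: +0.4835
  t12: +3.2583
  t13: +4.0676
  t14: -1.8149
  t15: +5.1195
  t16: -0.7125
  t17: +3.0389
  t18: +0.3753
  t19: +1.8199
  t20: +10.0408
  t21: -0.3236
  t22: +2.1003
  t23: -0.6092
  t24: +1.1523
  t25: -0.0972
  t26: +0.4564
  t27: -1.3216
  t28: -1.2859
  t29: +0.7745
  t30: +3.1444
  t31: +4.4097
  t32: +8.3172
  t33: +0.4522
  t34: +3.9708
  t35: -1.1931
  t36: +2.0039
  t37: -4.5282
  t38: +1.6933
  t39: +2.9191
  t40: +12.8021
  t41: +0.1888
Σ = +104.1705 → |volume| = 104.17

Directed edges: 123 total; 3 unmatched, e.g. (-0.48,-1.86,0.26)→(-3.88,-1.81,-1.74) → open.


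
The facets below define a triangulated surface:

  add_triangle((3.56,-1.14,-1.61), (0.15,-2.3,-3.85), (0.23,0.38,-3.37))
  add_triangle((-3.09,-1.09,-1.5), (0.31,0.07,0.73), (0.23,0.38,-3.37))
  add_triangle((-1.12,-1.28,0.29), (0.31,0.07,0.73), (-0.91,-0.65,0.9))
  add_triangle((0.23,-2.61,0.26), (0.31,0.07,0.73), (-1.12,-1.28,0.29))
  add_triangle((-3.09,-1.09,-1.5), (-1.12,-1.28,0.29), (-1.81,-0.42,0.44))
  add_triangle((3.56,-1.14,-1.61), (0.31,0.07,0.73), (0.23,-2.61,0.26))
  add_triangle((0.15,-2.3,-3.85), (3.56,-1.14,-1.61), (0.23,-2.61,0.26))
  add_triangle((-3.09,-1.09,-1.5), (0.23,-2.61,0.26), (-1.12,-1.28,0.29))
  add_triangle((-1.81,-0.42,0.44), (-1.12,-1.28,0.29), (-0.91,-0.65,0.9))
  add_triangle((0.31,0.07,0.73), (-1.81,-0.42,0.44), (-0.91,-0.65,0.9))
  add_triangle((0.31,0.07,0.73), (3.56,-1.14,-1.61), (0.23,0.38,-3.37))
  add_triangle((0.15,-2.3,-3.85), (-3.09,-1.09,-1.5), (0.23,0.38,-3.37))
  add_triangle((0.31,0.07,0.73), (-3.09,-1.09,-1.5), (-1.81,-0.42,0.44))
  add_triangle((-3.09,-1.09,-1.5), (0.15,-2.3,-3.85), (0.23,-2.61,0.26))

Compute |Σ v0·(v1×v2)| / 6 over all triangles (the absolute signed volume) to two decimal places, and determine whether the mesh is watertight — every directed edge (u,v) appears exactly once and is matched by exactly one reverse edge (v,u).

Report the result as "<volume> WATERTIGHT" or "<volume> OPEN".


Per-triangle v0·(v1×v2)/6:
  t1: +5.3819
  t2: +0.0186
  t3: +0.0942
  t4: +0.4176
  t5: +0.6948
  t6: +1.3461
  t7: +6.1782
  t8: +1.0878
  t9: +0.2065
  t10: +0.1062
  t11: +0.5622
  t12: +4.8227
  t13: -0.0919
  t14: +5.6165
Σ = +26.4415 → |volume| = 26.44

Directed edges: 42 total, each appears once with its reverse present → watertight.

26.44 WATERTIGHT


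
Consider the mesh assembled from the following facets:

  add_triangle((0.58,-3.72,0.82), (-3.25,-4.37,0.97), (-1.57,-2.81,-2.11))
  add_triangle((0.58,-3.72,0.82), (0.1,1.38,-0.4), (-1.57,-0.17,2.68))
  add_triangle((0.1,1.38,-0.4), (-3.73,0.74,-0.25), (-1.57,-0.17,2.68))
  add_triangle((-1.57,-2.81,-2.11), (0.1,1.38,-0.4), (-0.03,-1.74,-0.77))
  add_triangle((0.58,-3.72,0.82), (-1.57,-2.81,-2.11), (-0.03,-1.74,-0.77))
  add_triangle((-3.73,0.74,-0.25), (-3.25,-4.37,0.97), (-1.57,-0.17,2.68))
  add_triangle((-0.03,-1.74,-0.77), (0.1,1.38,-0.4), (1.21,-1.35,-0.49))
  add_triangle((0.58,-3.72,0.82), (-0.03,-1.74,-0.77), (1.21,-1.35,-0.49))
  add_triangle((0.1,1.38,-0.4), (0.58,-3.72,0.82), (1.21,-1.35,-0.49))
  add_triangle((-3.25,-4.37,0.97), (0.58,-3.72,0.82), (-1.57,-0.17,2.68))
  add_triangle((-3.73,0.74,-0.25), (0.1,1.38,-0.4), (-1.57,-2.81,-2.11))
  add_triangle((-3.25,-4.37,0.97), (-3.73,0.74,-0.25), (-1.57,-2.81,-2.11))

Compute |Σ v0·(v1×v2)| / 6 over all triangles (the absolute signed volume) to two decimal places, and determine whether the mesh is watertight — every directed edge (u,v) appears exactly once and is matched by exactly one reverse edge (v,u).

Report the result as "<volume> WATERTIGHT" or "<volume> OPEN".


Per-triangle v0·(v1×v2)/6:
  t1: +6.6611
  t2: +0.4215
  t3: +2.3021
  t4: +0.4651
  t5: +0.9264
  t6: +8.3275
  t7: +0.3638
  t8: +0.8620
  t9: +0.0945
  t10: +6.4343
  t11: +2.5338
  t12: +8.5549
Σ = +37.9470 → |volume| = 37.95

Directed edges: 36 total, each appears once with its reverse present → watertight.

37.95 WATERTIGHT


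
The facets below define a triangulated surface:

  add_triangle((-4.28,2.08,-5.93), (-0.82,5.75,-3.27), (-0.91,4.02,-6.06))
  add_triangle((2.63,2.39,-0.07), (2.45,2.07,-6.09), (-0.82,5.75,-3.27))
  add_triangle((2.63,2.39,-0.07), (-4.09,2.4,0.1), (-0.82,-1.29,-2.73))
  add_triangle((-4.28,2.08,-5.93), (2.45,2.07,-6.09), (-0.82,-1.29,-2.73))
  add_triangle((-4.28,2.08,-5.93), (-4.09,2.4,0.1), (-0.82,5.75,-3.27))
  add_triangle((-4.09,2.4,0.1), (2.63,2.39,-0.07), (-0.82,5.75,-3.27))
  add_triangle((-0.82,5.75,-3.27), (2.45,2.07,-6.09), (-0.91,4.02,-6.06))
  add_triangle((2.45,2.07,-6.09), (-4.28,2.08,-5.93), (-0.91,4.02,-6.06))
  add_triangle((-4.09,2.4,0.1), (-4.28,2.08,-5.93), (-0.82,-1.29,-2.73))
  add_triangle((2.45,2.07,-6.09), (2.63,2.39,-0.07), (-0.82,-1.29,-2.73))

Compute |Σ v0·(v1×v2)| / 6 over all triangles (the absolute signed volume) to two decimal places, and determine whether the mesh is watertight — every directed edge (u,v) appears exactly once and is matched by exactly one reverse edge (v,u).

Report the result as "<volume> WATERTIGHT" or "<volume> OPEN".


101.73 WATERTIGHT

Per-triangle v0·(v1×v2)/6:
  t1: +12.8745
  t2: +17.3786
  t3: -7.3803
  t4: +15.1310
  t5: +22.6416
  t6: +8.8008
  t7: +11.5136
  t8: +13.0432
  t9: +6.4770
  t10: +1.2501
Σ = +101.7301 → |volume| = 101.73

Directed edges: 30 total, each appears once with its reverse present → watertight.


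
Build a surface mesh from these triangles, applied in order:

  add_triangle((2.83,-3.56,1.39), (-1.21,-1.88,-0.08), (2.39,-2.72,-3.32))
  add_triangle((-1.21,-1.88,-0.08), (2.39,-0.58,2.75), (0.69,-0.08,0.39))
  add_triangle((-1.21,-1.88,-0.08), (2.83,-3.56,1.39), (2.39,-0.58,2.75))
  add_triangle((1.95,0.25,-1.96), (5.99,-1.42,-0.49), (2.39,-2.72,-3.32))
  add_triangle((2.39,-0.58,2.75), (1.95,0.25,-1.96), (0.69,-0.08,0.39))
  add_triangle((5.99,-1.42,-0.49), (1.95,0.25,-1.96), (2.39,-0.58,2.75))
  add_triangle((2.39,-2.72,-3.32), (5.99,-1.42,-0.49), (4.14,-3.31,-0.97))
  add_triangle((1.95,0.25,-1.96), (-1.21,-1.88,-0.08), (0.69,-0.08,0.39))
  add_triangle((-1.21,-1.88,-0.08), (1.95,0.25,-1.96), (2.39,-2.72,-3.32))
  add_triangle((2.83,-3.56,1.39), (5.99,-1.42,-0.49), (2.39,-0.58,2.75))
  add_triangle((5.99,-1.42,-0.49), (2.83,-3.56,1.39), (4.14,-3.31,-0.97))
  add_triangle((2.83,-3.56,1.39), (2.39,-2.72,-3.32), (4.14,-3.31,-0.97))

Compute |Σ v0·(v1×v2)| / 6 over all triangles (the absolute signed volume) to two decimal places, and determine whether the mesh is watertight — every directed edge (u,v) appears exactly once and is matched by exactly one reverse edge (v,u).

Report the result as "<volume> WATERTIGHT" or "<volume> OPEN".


41.82 WATERTIGHT

Per-triangle v0·(v1×v2)/6:
  t1: +7.1417
  t2: -0.3040
  t3: +3.1178
  t4: +6.0925
  t5: +0.0301
  t6: +2.0704
  t7: +5.9062
  t8: -0.6784
  t9: +0.7605
  t10: +8.4740
  t11: +5.5904
  t12: +3.6170
Σ = +41.8181 → |volume| = 41.82

Directed edges: 36 total, each appears once with its reverse present → watertight.


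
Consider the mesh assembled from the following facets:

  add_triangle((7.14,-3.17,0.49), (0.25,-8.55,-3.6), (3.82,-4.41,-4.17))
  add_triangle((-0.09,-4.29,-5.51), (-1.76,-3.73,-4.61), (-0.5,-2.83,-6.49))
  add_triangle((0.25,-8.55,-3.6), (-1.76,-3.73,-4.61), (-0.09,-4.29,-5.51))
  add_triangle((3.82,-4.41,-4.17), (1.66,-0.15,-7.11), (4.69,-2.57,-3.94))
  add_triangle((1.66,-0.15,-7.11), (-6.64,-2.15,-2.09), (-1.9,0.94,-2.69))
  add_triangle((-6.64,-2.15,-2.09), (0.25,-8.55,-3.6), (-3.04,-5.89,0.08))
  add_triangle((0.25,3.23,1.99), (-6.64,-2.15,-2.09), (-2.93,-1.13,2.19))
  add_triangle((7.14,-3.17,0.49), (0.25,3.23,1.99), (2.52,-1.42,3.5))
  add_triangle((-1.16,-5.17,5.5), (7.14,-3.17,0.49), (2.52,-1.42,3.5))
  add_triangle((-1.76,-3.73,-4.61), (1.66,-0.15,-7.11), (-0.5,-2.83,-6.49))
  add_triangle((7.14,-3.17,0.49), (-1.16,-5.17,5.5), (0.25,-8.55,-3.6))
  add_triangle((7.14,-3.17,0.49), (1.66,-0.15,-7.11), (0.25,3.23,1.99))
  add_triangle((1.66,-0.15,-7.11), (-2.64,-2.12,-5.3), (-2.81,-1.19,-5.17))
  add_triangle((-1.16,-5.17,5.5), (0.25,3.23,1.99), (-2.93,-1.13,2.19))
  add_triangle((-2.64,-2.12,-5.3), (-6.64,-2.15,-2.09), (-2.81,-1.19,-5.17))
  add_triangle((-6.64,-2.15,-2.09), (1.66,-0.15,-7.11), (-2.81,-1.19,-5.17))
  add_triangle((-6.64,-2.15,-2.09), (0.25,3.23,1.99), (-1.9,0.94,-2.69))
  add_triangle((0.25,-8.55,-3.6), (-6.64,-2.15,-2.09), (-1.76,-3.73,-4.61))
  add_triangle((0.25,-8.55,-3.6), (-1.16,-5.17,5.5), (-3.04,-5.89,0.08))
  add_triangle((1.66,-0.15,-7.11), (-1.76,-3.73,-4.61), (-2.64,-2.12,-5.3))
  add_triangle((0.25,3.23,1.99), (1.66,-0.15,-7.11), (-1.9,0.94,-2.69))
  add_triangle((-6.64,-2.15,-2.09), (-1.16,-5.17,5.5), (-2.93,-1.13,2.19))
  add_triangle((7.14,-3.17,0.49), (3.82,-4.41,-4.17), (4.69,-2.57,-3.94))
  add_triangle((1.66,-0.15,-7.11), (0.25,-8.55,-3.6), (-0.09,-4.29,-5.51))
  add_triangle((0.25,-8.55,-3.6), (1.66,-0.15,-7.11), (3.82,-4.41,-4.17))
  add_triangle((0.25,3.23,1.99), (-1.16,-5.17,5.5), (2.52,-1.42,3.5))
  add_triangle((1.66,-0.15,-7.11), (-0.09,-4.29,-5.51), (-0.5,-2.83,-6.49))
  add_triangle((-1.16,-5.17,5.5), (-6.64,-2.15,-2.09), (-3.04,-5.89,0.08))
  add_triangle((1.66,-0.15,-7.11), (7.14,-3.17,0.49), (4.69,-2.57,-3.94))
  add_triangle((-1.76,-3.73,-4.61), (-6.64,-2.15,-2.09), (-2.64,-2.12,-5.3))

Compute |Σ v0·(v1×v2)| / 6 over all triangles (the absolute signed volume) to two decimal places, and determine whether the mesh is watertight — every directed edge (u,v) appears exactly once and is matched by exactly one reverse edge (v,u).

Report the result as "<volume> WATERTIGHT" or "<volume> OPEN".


Per-triangle v0·(v1×v2)/6:
  t1: +32.8274
  t2: +3.4902
  t3: +8.9313
  t4: +10.9208
  t5: +14.7279
  t6: +29.8751
  t7: +11.2295
  t8: +13.9347
  t9: +20.5084
  t10: +0.3763
  t11: +80.5034
  t12: +30.0988
  t13: +4.5928
  t14: +12.1098
  t15: +4.6148
  t16: -0.8944
  t17: +10.5799
  t18: +25.8763
  t19: +30.3570
  t20: +9.9419
  t21: +10.3945
  t22: +15.3363
  t23: +11.1919
  t24: +10.9013
  t25: +31.6073
  t26: +14.0858
  t27: +5.5746
  t28: +26.3399
  t29: +7.1699
  t30: +9.9501
Σ = +497.1537 → |volume| = 497.15

Directed edges: 90 total, each appears once with its reverse present → watertight.

497.15 WATERTIGHT


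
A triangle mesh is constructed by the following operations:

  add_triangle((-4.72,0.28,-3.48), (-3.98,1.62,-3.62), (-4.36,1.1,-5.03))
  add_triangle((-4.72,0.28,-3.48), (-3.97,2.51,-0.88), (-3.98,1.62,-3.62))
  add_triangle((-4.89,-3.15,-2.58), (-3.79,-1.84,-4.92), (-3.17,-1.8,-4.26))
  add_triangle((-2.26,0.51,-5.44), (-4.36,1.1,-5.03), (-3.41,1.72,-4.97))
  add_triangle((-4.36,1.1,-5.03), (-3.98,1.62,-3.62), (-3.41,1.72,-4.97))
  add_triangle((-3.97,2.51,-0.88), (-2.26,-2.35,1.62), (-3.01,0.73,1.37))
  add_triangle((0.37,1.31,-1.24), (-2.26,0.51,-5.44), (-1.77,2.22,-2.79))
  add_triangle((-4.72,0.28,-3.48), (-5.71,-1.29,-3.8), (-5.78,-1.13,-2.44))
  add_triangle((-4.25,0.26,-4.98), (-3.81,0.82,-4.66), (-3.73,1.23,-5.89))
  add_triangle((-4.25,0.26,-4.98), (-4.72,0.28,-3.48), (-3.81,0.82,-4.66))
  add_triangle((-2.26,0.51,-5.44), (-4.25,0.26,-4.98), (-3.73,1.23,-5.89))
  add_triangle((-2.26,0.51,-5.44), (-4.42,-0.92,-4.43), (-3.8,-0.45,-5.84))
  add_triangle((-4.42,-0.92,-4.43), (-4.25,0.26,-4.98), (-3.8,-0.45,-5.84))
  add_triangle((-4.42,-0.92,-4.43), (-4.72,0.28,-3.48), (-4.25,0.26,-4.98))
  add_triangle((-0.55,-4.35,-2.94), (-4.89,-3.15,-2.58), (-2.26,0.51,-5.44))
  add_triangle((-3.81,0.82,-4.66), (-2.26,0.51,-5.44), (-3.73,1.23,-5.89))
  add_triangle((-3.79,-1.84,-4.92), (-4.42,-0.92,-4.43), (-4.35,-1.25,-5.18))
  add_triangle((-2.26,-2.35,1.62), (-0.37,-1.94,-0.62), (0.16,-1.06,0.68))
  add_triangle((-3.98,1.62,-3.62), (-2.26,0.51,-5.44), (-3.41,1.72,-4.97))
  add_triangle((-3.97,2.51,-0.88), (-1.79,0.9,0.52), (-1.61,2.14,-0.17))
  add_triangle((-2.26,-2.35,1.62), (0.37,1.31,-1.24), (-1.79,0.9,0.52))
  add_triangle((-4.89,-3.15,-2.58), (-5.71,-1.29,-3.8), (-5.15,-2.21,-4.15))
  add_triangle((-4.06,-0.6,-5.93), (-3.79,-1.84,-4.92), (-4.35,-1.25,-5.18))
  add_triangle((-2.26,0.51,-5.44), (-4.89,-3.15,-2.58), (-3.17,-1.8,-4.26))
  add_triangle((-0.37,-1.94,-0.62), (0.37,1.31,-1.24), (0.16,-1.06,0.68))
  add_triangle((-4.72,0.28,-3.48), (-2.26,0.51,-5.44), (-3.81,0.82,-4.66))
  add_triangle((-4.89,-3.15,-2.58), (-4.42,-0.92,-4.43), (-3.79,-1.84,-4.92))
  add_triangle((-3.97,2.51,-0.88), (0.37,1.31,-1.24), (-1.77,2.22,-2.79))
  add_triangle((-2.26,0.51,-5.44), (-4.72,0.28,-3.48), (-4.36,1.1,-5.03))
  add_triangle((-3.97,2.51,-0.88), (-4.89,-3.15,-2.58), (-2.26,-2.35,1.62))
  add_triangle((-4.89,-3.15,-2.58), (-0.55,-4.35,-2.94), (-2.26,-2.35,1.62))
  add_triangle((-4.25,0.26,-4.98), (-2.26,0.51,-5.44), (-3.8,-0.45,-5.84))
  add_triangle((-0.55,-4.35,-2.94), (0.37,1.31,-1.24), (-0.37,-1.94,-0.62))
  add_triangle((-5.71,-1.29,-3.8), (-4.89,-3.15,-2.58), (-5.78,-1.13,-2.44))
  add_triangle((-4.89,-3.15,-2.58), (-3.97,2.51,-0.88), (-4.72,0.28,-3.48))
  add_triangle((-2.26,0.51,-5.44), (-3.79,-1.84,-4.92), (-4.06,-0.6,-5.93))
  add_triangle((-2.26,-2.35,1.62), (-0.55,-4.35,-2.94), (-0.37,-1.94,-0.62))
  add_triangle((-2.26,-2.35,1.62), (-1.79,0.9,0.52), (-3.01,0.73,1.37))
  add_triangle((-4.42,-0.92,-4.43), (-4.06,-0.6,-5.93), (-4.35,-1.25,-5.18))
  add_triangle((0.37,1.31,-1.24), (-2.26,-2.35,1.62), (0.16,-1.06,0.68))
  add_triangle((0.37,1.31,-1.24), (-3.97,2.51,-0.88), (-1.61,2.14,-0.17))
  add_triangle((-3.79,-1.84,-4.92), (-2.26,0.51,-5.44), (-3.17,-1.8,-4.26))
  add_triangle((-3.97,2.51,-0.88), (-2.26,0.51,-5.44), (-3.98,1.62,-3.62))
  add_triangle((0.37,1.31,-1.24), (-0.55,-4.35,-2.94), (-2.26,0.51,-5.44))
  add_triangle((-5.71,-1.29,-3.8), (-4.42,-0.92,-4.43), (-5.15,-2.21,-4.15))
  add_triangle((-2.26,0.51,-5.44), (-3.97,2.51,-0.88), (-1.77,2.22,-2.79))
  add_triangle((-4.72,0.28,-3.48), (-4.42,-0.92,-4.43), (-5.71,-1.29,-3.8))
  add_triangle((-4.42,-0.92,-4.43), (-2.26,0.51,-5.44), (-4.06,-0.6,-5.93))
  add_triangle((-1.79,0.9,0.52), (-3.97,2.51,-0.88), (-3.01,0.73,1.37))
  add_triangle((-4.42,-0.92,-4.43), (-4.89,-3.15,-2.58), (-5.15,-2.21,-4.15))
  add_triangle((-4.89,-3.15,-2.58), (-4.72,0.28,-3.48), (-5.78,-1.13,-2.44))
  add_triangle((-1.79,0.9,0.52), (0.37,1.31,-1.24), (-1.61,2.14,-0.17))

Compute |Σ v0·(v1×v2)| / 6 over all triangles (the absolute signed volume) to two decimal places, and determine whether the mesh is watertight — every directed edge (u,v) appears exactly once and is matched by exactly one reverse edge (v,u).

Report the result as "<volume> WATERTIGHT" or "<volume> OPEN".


95.08 WATERTIGHT

Per-triangle v0·(v1×v2)/6:
  t1: +1.5226
  t2: +3.4552
  t3: +0.6922
  t4: +1.8149
  t5: +1.0706
  t6: +3.4475
  t7: +2.2329
  t8: +1.8589
  t9: +0.4928
  t10: +0.8513
  t11: +1.5811
  t12: -0.6697
  t13: +1.5319
  t14: +1.7245
  t15: +18.0777
  t16: -0.7060
  t17: +0.3504
  t18: +0.8745
  t19: -1.2534
  t20: +0.7093
  t21: -0.7479
  t22: +2.0782
  t23: +0.7635
  t24: -3.3077
  t25: +0.2338
  t26: -1.2160
  t27: +3.5587
  t28: +1.4863
  t29: +1.9608
  t30: +12.5000
  t31: +11.0896
  t32: +1.7149
  t33: -0.0898
  t34: +2.8506
  t35: +7.3743
  t36: +1.5010
  t37: +0.6935
  t38: -0.2903
  t39: +0.6204
  t40: -0.1733
  t41: +1.1724
  t42: +0.5602
  t43: +1.2647
  t44: +4.4389
  t45: +1.5365
  t46: +5.0556
  t47: +1.8818
  t48: +0.7708
  t49: +0.3992
  t50: -0.3569
  t51: -3.7414
  t52: -0.1649
Σ = +95.0771 → |volume| = 95.08

Directed edges: 156 total, each appears once with its reverse present → watertight.
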